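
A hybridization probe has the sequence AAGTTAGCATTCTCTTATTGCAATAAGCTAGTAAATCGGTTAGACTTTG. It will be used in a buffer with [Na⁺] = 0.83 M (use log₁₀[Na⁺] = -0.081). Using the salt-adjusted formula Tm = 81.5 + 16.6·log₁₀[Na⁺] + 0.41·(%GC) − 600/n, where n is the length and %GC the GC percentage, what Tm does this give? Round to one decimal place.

Length n = 49. Scanning the sequence gives C=7, A=15, G=9, T=18.
G+C = 16, so %GC = 16/49 × 100 = 32.653%
Salt term: 16.6 × (-0.081) = -1.345
GC term: 0.41 × 32.653 = 13.388; length term: −600/49 = −12.245
Tm = 81.5 + (-1.345) + 13.388 − 12.245 = 81.298 → 81.3°C

81.3°C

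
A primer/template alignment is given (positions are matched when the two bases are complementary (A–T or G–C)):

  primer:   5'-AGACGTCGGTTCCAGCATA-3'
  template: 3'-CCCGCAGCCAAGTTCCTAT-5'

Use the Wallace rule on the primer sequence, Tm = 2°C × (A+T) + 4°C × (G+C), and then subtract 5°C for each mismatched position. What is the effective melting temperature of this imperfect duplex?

Primer base counts: A=5, T=4, G=5, C=5 → A+T=9, G+C=10
Perfect-match Tm = 2(9) + 4(10) = 18 + 40 = 58°C
Mismatches (positions where the bases are not complementary): 4 (at positions 1, 3, 13, 16)
Effective Tm = 58 − 4×5 = 58 − 20 = 38°C

38°C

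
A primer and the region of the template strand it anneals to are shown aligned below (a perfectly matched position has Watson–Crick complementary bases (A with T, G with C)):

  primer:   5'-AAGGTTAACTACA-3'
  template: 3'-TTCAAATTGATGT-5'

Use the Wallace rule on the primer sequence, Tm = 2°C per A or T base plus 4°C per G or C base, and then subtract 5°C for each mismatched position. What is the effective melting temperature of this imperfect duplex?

Primer base counts: A=6, T=3, G=2, C=2 → A+T=9, G+C=4
Perfect-match Tm = 2(9) + 4(4) = 18 + 16 = 34°C
Mismatches (positions where the bases are not complementary): 1 (at position 4)
Effective Tm = 34 − 1×5 = 34 − 5 = 29°C

29°C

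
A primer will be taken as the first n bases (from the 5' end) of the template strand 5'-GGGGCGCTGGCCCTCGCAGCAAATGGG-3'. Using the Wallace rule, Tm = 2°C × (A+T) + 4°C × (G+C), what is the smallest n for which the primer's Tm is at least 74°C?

n = 20

First 19 bases: GGGGCGCTGGCCCTCGCAG → Tm = 70°C (< 74°C)
First 20 bases: GGGGCGCTGGCCCTCGCAGC → Tm = 74°C (≥ 74°C)
Each additional base adds 2°C (A/T) or 4°C (G/C), so Tm is non-decreasing in n; n = 20 is the first length to reach 74°C.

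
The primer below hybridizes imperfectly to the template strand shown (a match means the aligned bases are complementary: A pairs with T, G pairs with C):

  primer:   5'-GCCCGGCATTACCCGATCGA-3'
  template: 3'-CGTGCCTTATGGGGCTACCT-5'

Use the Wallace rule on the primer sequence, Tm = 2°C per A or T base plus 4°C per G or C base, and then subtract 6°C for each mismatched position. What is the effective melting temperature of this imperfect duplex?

Primer base counts: A=4, T=3, G=5, C=8 → A+T=7, G+C=13
Perfect-match Tm = 2(7) + 4(13) = 14 + 52 = 66°C
Mismatches (positions where the bases are not complementary): 5 (at positions 3, 7, 10, 11, 18)
Effective Tm = 66 − 5×6 = 66 − 30 = 36°C

36°C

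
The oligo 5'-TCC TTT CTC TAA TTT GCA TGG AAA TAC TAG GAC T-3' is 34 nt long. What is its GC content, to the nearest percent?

Counting bases: A=9, C=7, T=13, G=5
G+C = 5 + 7 = 12 out of 34 bases
%GC = 12/34 × 100 = 35.29% ≈ 35%

35%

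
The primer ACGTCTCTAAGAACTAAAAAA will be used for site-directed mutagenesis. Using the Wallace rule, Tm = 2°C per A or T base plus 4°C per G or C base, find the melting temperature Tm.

54°C

Counting bases: T=4, C=4, G=2, A=11
AT pairs contribute 15, GC pairs contribute 6.
Tm = 2(15) + 4(6) = 30 + 24 = 54°C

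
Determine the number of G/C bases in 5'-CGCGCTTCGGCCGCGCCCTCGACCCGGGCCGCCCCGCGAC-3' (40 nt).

Counting bases: T=3, G=13, A=2, C=22
Total G or C: 13 + 22 = 35

35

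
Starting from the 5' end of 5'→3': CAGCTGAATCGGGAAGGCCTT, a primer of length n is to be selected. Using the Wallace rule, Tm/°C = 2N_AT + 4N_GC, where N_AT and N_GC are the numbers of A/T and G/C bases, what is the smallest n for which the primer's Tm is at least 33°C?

n = 11

First 10 bases: CAGCTGAATC → Tm = 30°C (< 33°C)
First 11 bases: CAGCTGAATCG → Tm = 34°C (≥ 33°C)
Since every base adds ≥2°C, Tm only increases with n, so the threshold is first crossed at n = 11.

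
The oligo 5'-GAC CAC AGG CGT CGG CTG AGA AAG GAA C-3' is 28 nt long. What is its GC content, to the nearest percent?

G=10, T=2, A=9, C=7
G+C = 10 + 7 = 17 out of 28 bases
%GC = 17/28 × 100 = 60.71% ≈ 61%

61%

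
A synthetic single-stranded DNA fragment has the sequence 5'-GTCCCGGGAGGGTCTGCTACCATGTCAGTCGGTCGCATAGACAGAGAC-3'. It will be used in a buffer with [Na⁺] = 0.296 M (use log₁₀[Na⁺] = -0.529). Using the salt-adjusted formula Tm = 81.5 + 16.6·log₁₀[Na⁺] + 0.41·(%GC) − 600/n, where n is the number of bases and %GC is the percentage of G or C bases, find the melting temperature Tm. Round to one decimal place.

Length n = 48. Scanning the sequence gives T=9, A=10, C=13, G=16.
G+C = 29, so %GC = 29/48 × 100 = 60.417%
Salt term: 16.6 × (-0.529) = -8.781
GC term: 0.41 × 60.417 = 24.771; length term: −600/48 = −12.5
Tm = 81.5 + (-8.781) + 24.771 − 12.5 = 84.99 → 85.0°C

85.0°C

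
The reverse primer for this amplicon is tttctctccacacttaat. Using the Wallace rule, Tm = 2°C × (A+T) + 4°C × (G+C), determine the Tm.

C=6, A=4, T=8, G=0
A+T = 12, G+C = 6
Tm = 4·6 + 2·12 = 24 + 24 = 48°C

48°C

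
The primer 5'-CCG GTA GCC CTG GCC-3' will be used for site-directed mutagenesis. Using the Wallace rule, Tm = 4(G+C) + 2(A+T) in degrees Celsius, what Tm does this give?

54°C

Scanning the sequence gives G=5, A=1, C=7, T=2.
So N_AT = 3 and N_GC = 12.
Tm = 4·12 + 2·3 = 48 + 6 = 54°C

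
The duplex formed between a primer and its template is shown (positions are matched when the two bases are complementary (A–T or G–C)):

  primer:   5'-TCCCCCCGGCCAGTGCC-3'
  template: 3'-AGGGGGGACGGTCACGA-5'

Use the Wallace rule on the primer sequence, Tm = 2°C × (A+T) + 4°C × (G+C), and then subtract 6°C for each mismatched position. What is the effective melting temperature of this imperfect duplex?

50°C

Primer base counts: A=1, T=2, G=4, C=10 → A+T=3, G+C=14
Perfect-match Tm = 2(3) + 4(14) = 6 + 56 = 62°C
Mismatches (positions where the bases are not complementary): 2 (at positions 8, 17)
Effective Tm = 62 − 2×6 = 62 − 12 = 50°C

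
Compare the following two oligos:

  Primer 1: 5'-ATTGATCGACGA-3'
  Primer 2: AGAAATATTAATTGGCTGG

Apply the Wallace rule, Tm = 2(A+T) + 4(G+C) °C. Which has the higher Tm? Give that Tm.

Primer 2, 50°C

Primer 1: A+T=7, G+C=5 → Tm = 2(7)+4(5) = 34°C
Primer 2: A+T=13, G+C=6 → Tm = 2(13)+4(6) = 50°C
34°C vs 50°C → primer 2 is higher.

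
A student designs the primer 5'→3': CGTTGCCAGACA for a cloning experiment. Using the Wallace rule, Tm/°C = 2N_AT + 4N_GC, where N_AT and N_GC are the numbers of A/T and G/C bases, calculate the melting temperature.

Counting bases: T=2, G=3, A=3, C=4
A+T = 5, G+C = 7
Tm = 2×5 + 4×7 = 38°C

38°C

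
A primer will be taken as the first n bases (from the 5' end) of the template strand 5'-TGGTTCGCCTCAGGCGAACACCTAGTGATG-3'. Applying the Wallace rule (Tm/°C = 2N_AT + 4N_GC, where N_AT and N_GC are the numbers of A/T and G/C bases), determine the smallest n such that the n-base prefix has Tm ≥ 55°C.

n = 17

First 16 bases: TGGTTCGCCTCAGGCG → Tm = 54°C (< 55°C)
First 17 bases: TGGTTCGCCTCAGGCGA → Tm = 56°C (≥ 55°C)
Each additional base adds 2°C (A/T) or 4°C (G/C), so Tm is non-decreasing in n; n = 17 is the first length to reach 55°C.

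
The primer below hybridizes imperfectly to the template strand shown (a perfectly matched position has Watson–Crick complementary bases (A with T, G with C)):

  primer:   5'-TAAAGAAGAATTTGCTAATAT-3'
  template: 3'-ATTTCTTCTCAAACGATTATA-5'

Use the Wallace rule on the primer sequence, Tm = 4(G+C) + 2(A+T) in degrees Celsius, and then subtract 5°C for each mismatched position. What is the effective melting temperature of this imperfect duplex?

Primer base counts: A=10, T=7, G=3, C=1 → A+T=17, G+C=4
Perfect-match Tm = 2(17) + 4(4) = 34 + 16 = 50°C
Mismatches (positions where the bases are not complementary): 1 (at position 10)
Effective Tm = 50 − 1×5 = 50 − 5 = 45°C

45°C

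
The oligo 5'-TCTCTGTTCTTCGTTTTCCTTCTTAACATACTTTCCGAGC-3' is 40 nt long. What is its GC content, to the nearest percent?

Counting bases: T=19, A=5, C=12, G=4
G+C = 4 + 12 = 16 out of 40 bases
%GC = 16/40 × 100 = 40% ≈ 40%

40%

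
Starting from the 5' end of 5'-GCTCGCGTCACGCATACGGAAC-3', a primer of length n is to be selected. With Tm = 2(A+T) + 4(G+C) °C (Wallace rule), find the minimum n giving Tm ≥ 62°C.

First 18 bases: GCTCGCGTCACGCATACG → Tm = 60°C (< 62°C)
First 19 bases: GCTCGCGTCACGCATACGG → Tm = 64°C (≥ 62°C)
Since every base adds ≥2°C, Tm only increases with n, so the threshold is first crossed at n = 19.

n = 19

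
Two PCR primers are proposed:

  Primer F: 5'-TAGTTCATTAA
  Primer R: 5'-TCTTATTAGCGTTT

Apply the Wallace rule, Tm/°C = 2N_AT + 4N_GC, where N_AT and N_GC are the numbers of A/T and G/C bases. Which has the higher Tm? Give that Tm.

Primer F: A+T=9, G+C=2 → Tm = 2(9)+4(2) = 26°C
Primer R: A+T=10, G+C=4 → Tm = 2(10)+4(4) = 36°C
26°C vs 36°C → primer R is higher.

Primer R, 36°C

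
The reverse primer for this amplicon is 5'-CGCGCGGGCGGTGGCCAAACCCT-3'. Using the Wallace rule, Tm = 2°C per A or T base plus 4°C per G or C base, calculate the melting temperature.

A=3, C=9, T=2, G=9
AT pairs contribute 5, GC pairs contribute 18.
Tm = 4·18 + 2·5 = 72 + 10 = 82°C

82°C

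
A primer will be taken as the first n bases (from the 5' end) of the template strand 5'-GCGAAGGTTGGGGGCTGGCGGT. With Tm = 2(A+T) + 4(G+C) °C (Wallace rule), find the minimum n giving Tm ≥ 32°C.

n = 10

First 9 bases: GCGAAGGTT → Tm = 28°C (< 32°C)
First 10 bases: GCGAAGGTTG → Tm = 32°C (≥ 32°C)
Since every base adds ≥2°C, Tm only increases with n, so the threshold is first crossed at n = 10.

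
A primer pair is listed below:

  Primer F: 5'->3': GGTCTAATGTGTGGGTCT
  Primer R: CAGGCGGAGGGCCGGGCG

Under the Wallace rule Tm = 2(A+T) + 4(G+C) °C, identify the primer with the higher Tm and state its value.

Primer F: A+T=9, G+C=9 → Tm = 2(9)+4(9) = 54°C
Primer R: A+T=2, G+C=16 → Tm = 2(2)+4(16) = 68°C
54°C vs 68°C → primer R is higher.

Primer R, 68°C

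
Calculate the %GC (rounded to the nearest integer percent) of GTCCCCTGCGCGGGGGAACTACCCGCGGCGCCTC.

C=15, G=12, T=4, A=3
G+C = 12 + 15 = 27 out of 34 bases
%GC = 27/34 × 100 = 79.41% ≈ 79%

79%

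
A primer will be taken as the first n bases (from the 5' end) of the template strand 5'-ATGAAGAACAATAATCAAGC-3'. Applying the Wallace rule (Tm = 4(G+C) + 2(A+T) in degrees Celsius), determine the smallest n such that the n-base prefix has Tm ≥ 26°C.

First 9 bases: ATGAAGAAC → Tm = 24°C (< 26°C)
First 10 bases: ATGAAGAACA → Tm = 26°C (≥ 26°C)
Since every base adds ≥2°C, Tm only increases with n, so the threshold is first crossed at n = 10.

n = 10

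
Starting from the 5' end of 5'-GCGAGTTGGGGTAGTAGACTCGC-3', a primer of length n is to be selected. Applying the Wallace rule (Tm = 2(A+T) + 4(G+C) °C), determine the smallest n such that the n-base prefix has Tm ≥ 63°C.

n = 21

First 20 bases: GCGAGTTGGGGTAGTAGACT → Tm = 62°C (< 63°C)
First 21 bases: GCGAGTTGGGGTAGTAGACTC → Tm = 66°C (≥ 63°C)
Since every base adds ≥2°C, Tm only increases with n, so the threshold is first crossed at n = 21.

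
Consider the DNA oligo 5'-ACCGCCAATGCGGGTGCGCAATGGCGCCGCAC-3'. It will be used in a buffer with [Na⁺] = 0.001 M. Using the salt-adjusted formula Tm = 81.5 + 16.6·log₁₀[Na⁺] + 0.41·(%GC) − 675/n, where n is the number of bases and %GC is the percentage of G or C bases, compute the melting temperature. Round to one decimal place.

Length n = 32. Scanning the sequence gives A=6, G=11, C=12, T=3.
G+C = 23, so %GC = 23/32 × 100 = 71.875%
Salt term: 16.6 × (-3) = -49.8
GC term: 0.41 × 71.875 = 29.469; length term: −675/32 = −21.094
Tm = 81.5 + (-49.8) + 29.469 − 21.094 = 40.075 → 40.1°C

40.1°C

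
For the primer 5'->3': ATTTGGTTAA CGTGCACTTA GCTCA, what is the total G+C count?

Base counts: C=5, G=5, T=9, A=6
Total G or C: 5 + 5 = 10

10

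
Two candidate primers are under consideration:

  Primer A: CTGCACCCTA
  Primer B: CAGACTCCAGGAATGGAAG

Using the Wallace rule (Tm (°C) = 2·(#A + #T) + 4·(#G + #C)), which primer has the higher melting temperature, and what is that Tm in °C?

Primer B, 58°C

Primer A: A+T=4, G+C=6 → Tm = 2(4)+4(6) = 32°C
Primer B: A+T=9, G+C=10 → Tm = 2(9)+4(10) = 58°C
32°C vs 58°C → primer B is higher.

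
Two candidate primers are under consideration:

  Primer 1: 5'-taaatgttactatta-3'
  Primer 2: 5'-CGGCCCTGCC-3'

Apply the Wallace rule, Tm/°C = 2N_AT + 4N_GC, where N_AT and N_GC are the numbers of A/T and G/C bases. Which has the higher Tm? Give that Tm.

Primer 2, 38°C

Primer 1: A+T=13, G+C=2 → Tm = 2(13)+4(2) = 34°C
Primer 2: A+T=1, G+C=9 → Tm = 2(1)+4(9) = 38°C
34°C vs 38°C → primer 2 is higher.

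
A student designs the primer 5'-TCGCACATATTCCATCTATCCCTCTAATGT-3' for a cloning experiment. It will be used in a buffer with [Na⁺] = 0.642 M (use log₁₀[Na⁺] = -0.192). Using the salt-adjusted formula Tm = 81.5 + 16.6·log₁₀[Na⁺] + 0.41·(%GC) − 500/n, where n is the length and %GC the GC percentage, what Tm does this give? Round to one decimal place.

78.0°C

Length n = 30. Base counts: T=11, C=10, A=7, G=2
G+C = 12, so %GC = 12/30 × 100 = 40%
Salt term: 16.6 × (-0.192) = -3.187
GC term: 0.41 × 40 = 16.4; length term: −500/30 = −16.667
Tm = 81.5 + (-3.187) + 16.4 − 16.667 = 78.046 → 78.0°C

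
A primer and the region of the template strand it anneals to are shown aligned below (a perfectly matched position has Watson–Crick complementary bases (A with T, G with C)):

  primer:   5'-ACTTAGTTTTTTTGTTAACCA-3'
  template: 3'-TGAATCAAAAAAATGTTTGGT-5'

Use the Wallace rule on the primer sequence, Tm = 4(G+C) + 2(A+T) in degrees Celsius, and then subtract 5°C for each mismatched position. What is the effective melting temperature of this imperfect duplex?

37°C

Primer base counts: A=5, T=11, G=2, C=3 → A+T=16, G+C=5
Perfect-match Tm = 2(16) + 4(5) = 32 + 20 = 52°C
Mismatches (positions where the bases are not complementary): 3 (at positions 14, 15, 16)
Effective Tm = 52 − 3×5 = 52 − 15 = 37°C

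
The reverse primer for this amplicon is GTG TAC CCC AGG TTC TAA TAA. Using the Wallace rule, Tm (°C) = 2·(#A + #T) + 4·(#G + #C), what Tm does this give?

Scanning the sequence gives C=5, G=4, A=6, T=6.
So N_AT = 12 and N_GC = 9.
Tm = 4·9 + 2·12 = 36 + 24 = 60°C

60°C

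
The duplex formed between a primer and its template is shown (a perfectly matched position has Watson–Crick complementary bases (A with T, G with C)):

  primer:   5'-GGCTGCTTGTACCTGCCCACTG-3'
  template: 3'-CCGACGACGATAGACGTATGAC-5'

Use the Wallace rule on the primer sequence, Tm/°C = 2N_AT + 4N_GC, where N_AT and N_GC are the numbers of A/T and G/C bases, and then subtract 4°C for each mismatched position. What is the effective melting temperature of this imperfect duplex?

52°C

Primer base counts: A=2, T=6, G=6, C=8 → A+T=8, G+C=14
Perfect-match Tm = 2(8) + 4(14) = 16 + 56 = 72°C
Mismatches (positions where the bases are not complementary): 5 (at positions 8, 9, 12, 17, 18)
Effective Tm = 72 − 5×4 = 72 − 20 = 52°C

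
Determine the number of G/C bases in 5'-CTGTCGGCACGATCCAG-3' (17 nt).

Scanning the sequence gives A=3, T=3, C=6, G=5.
Total G or C: 5 + 6 = 11

11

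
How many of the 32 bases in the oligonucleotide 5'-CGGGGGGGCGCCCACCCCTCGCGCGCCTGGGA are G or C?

28

Counting bases: T=2, G=14, A=2, C=14
G+C = 14 + 14 = 28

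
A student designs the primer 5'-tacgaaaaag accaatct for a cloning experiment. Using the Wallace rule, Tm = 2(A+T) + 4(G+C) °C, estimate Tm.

Counting bases: A=9, C=4, G=2, T=3
A+T = 12, G+C = 6
Tm = 2×12 + 4×6 = 48°C

48°C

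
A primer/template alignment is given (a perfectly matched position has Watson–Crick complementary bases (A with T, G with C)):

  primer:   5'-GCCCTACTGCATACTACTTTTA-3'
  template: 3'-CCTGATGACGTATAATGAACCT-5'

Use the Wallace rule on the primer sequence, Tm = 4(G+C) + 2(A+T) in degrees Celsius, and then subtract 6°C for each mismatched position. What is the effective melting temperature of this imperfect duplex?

32°C

Primer base counts: A=5, T=8, G=2, C=7 → A+T=13, G+C=9
Perfect-match Tm = 2(13) + 4(9) = 26 + 36 = 62°C
Mismatches (positions where the bases are not complementary): 5 (at positions 2, 3, 14, 20, 21)
Effective Tm = 62 − 5×6 = 62 − 30 = 32°C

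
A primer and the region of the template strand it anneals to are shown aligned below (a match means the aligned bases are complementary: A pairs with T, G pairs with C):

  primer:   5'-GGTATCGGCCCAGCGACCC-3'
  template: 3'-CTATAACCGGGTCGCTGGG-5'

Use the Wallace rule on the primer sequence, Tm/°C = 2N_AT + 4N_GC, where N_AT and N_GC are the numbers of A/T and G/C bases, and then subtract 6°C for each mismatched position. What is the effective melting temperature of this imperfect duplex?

Primer base counts: A=3, T=2, G=6, C=8 → A+T=5, G+C=14
Perfect-match Tm = 2(5) + 4(14) = 10 + 56 = 66°C
Mismatches (positions where the bases are not complementary): 2 (at positions 2, 6)
Effective Tm = 66 − 2×6 = 66 − 12 = 54°C

54°C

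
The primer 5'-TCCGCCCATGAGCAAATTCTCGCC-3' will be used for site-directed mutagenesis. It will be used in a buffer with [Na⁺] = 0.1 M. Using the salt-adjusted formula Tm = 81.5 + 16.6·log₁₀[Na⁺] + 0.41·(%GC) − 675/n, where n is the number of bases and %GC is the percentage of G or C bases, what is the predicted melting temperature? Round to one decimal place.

Length n = 24. Scanning the sequence gives G=4, C=10, T=5, A=5.
G+C = 14, so %GC = 14/24 × 100 = 58.333%
Salt term: 16.6 × (-1) = -16.6
GC term: 0.41 × 58.333 = 23.917; length term: −675/24 = −28.125
Tm = 81.5 + (-16.6) + 23.917 − 28.125 = 60.692 → 60.7°C

60.7°C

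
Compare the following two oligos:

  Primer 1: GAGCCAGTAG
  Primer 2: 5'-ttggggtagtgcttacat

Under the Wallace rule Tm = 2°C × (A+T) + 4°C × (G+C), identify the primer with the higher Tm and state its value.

Primer 2, 52°C

Primer 1: A+T=4, G+C=6 → Tm = 2(4)+4(6) = 32°C
Primer 2: A+T=10, G+C=8 → Tm = 2(10)+4(8) = 52°C
32°C vs 52°C → primer 2 is higher.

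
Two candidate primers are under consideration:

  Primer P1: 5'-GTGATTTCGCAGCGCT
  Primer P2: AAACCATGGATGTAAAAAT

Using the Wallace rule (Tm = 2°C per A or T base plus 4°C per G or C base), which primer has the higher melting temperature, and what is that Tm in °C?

Primer P1, 50°C

Primer P1: A+T=7, G+C=9 → Tm = 2(7)+4(9) = 50°C
Primer P2: A+T=14, G+C=5 → Tm = 2(14)+4(5) = 48°C
50°C vs 48°C → primer P1 is higher.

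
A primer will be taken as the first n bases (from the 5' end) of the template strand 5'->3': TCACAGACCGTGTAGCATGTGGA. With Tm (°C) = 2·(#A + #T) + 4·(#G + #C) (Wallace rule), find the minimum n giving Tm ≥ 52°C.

n = 17

First 16 bases: TCACAGACCGTGTAGC → Tm = 50°C (< 52°C)
First 17 bases: TCACAGACCGTGTAGCA → Tm = 52°C (≥ 52°C)
Each additional base adds 2°C (A/T) or 4°C (G/C), so Tm is non-decreasing in n; n = 17 is the first length to reach 52°C.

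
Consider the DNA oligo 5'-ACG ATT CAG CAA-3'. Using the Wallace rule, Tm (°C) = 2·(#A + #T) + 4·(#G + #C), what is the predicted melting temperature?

34°C

Counting bases: C=3, G=2, T=2, A=5
A+T = 7, G+C = 5
Tm = 2×7 + 4×5 = 34°C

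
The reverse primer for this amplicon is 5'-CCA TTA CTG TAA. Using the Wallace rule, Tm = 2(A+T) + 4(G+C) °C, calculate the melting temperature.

32°C

Counting bases: G=1, A=4, T=4, C=3
AT pairs contribute 8, GC pairs contribute 4.
Tm = 4·4 + 2·8 = 16 + 16 = 32°C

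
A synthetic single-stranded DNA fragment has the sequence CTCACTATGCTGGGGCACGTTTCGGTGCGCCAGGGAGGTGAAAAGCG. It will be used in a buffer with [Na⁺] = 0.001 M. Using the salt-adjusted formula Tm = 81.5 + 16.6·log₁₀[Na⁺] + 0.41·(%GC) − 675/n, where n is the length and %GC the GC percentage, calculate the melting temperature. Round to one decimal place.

Length n = 47. Base counts: A=9, T=9, G=18, C=11
G+C = 29, so %GC = 29/47 × 100 = 61.702%
Salt term: 16.6 × (-3) = -49.8
GC term: 0.41 × 61.702 = 25.298; length term: −675/47 = −14.362
Tm = 81.5 + (-49.8) + 25.298 − 14.362 = 42.636 → 42.6°C

42.6°C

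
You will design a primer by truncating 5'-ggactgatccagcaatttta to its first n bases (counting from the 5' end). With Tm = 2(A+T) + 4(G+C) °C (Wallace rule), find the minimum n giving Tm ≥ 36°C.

First 11 bases: GGACTGATCCA → Tm = 34°C (< 36°C)
First 12 bases: GGACTGATCCAG → Tm = 38°C (≥ 36°C)
Each additional base adds 2°C (A/T) or 4°C (G/C), so Tm is non-decreasing in n; n = 12 is the first length to reach 36°C.

n = 12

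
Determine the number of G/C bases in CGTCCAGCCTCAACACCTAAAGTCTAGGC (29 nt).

T=5, C=11, A=8, G=5
G+C = 5 + 11 = 16

16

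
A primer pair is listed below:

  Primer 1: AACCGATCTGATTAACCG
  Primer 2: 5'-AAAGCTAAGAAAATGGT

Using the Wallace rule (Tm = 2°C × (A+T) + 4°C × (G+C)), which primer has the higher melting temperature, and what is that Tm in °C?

Primer 1: A+T=10, G+C=8 → Tm = 2(10)+4(8) = 52°C
Primer 2: A+T=12, G+C=5 → Tm = 2(12)+4(5) = 44°C
52°C vs 44°C → primer 1 is higher.

Primer 1, 52°C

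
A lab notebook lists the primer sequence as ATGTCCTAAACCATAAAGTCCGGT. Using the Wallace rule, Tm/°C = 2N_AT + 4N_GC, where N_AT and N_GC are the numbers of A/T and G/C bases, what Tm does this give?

Base counts: A=8, C=6, T=6, G=4
So N_AT = 14 and N_GC = 10.
Tm = 2×14 + 4×10 = 68°C

68°C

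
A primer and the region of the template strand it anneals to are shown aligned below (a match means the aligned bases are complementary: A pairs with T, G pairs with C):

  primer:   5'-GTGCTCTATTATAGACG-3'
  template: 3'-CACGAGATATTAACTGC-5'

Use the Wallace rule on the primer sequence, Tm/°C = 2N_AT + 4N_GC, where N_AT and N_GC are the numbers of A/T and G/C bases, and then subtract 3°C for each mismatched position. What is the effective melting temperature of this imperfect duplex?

42°C

Primer base counts: A=4, T=6, G=4, C=3 → A+T=10, G+C=7
Perfect-match Tm = 2(10) + 4(7) = 20 + 28 = 48°C
Mismatches (positions where the bases are not complementary): 2 (at positions 10, 13)
Effective Tm = 48 − 2×3 = 48 − 6 = 42°C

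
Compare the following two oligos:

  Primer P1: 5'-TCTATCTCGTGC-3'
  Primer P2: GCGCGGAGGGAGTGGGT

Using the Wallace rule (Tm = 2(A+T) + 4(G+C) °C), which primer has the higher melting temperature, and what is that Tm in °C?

Primer P1: A+T=6, G+C=6 → Tm = 2(6)+4(6) = 36°C
Primer P2: A+T=4, G+C=13 → Tm = 2(4)+4(13) = 60°C
36°C vs 60°C → primer P2 is higher.

Primer P2, 60°C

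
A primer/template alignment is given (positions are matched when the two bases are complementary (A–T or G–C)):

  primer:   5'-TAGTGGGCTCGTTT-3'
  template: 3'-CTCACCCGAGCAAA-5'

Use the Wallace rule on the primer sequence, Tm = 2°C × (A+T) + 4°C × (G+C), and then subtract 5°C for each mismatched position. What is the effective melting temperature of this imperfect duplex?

37°C

Primer base counts: A=1, T=6, G=5, C=2 → A+T=7, G+C=7
Perfect-match Tm = 2(7) + 4(7) = 14 + 28 = 42°C
Mismatches (positions where the bases are not complementary): 1 (at position 1)
Effective Tm = 42 − 1×5 = 42 − 5 = 37°C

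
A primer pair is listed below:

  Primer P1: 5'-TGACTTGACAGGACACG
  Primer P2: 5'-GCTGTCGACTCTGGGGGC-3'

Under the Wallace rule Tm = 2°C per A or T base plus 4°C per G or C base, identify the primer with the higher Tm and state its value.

Primer P1: A+T=8, G+C=9 → Tm = 2(8)+4(9) = 52°C
Primer P2: A+T=5, G+C=13 → Tm = 2(5)+4(13) = 62°C
52°C vs 62°C → primer P2 is higher.

Primer P2, 62°C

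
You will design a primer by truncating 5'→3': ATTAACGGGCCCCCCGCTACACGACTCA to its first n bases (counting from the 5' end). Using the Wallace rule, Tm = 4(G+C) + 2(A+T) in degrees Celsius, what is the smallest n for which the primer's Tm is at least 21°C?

First 7 bases: ATTAACG → Tm = 18°C (< 21°C)
First 8 bases: ATTAACGG → Tm = 22°C (≥ 21°C)
Each additional base adds 2°C (A/T) or 4°C (G/C), so Tm is non-decreasing in n; n = 8 is the first length to reach 21°C.

n = 8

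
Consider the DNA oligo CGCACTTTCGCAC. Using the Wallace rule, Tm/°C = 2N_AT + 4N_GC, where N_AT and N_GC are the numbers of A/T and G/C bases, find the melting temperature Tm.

Scanning the sequence gives G=2, A=2, C=6, T=3.
So N_AT = 5 and N_GC = 8.
Tm = 2×5 + 4×8 = 42°C

42°C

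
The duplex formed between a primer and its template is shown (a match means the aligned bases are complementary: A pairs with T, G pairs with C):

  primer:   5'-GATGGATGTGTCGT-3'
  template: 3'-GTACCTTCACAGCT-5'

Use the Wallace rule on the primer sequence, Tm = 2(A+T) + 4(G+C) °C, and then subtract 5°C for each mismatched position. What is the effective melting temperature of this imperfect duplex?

Primer base counts: A=2, T=5, G=6, C=1 → A+T=7, G+C=7
Perfect-match Tm = 2(7) + 4(7) = 14 + 28 = 42°C
Mismatches (positions where the bases are not complementary): 3 (at positions 1, 7, 14)
Effective Tm = 42 − 3×5 = 42 − 15 = 27°C

27°C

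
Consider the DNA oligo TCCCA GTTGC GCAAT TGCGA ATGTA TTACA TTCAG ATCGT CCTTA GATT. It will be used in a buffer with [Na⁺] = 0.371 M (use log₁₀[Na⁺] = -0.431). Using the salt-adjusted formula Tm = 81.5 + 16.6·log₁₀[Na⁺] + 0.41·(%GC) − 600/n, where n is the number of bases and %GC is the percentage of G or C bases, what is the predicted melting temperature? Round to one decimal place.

Length n = 49. Counting bases: T=17, A=12, G=9, C=11
G+C = 20, so %GC = 20/49 × 100 = 40.816%
Salt term: 16.6 × (-0.431) = -7.155
GC term: 0.41 × 40.816 = 16.735; length term: −600/49 = −12.245
Tm = 81.5 + (-7.155) + 16.735 − 12.245 = 78.835 → 78.8°C

78.8°C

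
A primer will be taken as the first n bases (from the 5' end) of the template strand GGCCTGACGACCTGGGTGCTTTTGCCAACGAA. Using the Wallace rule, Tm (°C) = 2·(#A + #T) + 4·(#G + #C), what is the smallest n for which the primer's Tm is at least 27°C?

n = 8

First 7 bases: GGCCTGA → Tm = 24°C (< 27°C)
First 8 bases: GGCCTGAC → Tm = 28°C (≥ 27°C)
Since every base adds ≥2°C, Tm only increases with n, so the threshold is first crossed at n = 8.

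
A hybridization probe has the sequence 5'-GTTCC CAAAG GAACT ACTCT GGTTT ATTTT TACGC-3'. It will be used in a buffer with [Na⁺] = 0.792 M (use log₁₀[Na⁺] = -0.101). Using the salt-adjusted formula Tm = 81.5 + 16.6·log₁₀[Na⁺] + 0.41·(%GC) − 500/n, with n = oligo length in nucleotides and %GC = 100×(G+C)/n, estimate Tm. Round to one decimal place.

Length n = 35. Scanning the sequence gives A=8, G=6, C=8, T=13.
G+C = 14, so %GC = 14/35 × 100 = 40%
Salt term: 16.6 × (-0.101) = -1.677
GC term: 0.41 × 40 = 16.4; length term: −500/35 = −14.286
Tm = 81.5 + (-1.677) + 16.4 − 14.286 = 81.937 → 81.9°C

81.9°C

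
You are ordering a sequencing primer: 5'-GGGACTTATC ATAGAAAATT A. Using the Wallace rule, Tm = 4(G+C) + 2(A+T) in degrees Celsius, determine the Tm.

54°C

Scanning the sequence gives T=6, G=4, A=9, C=2.
So N_AT = 15 and N_GC = 6.
Tm = 2(15) + 4(6) = 30 + 24 = 54°C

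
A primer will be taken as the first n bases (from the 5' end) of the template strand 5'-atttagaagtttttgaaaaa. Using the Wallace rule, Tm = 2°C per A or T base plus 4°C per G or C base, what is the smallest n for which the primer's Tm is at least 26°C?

n = 11

First 10 bases: ATTTAGAAGT → Tm = 24°C (< 26°C)
First 11 bases: ATTTAGAAGTT → Tm = 26°C (≥ 26°C)
Each additional base adds 2°C (A/T) or 4°C (G/C), so Tm is non-decreasing in n; n = 11 is the first length to reach 26°C.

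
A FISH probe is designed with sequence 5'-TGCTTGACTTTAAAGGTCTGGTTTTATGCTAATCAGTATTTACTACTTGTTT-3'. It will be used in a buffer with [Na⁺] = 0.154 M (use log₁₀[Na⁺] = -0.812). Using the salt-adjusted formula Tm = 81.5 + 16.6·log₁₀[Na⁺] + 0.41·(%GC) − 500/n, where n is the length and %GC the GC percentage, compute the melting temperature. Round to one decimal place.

71.0°C

Length n = 52. Counting bases: C=7, A=11, G=9, T=25
G+C = 16, so %GC = 16/52 × 100 = 30.769%
Salt term: 16.6 × (-0.812) = -13.479
GC term: 0.41 × 30.769 = 12.615; length term: −500/52 = −9.615
Tm = 81.5 + (-13.479) + 12.615 − 9.615 = 71.021 → 71.0°C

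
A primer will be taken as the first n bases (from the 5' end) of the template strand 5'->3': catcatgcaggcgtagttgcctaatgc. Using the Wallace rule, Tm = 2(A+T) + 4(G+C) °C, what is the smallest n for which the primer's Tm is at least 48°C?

n = 16

First 15 bases: CATCATGCAGGCGTA → Tm = 46°C (< 48°C)
First 16 bases: CATCATGCAGGCGTAG → Tm = 50°C (≥ 48°C)
Each additional base adds 2°C (A/T) or 4°C (G/C), so Tm is non-decreasing in n; n = 16 is the first length to reach 48°C.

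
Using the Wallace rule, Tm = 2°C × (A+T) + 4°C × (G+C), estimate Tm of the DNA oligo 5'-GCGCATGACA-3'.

G=3, A=3, T=1, C=3
AT pairs contribute 4, GC pairs contribute 6.
Tm = 4·6 + 2·4 = 24 + 8 = 32°C

32°C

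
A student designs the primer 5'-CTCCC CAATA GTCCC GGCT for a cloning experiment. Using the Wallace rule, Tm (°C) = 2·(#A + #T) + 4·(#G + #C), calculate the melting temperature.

62°C

Base counts: T=4, A=3, G=3, C=9
So N_AT = 7 and N_GC = 12.
Tm = 2(7) + 4(12) = 14 + 48 = 62°C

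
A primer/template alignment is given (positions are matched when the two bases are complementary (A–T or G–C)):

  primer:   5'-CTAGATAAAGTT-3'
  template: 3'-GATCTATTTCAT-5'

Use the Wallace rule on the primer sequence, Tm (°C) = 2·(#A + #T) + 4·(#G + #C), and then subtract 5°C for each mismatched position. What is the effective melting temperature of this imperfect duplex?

Primer base counts: A=5, T=4, G=2, C=1 → A+T=9, G+C=3
Perfect-match Tm = 2(9) + 4(3) = 18 + 12 = 30°C
Mismatches (positions where the bases are not complementary): 1 (at position 12)
Effective Tm = 30 − 1×5 = 30 − 5 = 25°C

25°C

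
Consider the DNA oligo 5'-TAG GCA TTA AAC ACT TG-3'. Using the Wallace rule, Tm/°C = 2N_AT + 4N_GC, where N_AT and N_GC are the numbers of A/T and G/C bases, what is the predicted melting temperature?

46°C

Scanning the sequence gives T=5, G=3, A=6, C=3.
A+T = 11, G+C = 6
Tm = 2(11) + 4(6) = 22 + 24 = 46°C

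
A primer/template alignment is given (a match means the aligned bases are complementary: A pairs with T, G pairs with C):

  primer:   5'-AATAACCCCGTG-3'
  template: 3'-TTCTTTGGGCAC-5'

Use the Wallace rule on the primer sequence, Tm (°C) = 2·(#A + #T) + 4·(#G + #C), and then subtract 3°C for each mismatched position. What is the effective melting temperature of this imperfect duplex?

Primer base counts: A=4, T=2, G=2, C=4 → A+T=6, G+C=6
Perfect-match Tm = 2(6) + 4(6) = 12 + 24 = 36°C
Mismatches (positions where the bases are not complementary): 2 (at positions 3, 6)
Effective Tm = 36 − 2×3 = 36 − 6 = 30°C

30°C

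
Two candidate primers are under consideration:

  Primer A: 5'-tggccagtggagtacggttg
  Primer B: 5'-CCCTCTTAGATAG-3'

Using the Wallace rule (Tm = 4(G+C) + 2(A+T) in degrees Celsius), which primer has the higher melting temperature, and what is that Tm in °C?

Primer A: A+T=8, G+C=12 → Tm = 2(8)+4(12) = 64°C
Primer B: A+T=7, G+C=6 → Tm = 2(7)+4(6) = 38°C
64°C vs 38°C → primer A is higher.

Primer A, 64°C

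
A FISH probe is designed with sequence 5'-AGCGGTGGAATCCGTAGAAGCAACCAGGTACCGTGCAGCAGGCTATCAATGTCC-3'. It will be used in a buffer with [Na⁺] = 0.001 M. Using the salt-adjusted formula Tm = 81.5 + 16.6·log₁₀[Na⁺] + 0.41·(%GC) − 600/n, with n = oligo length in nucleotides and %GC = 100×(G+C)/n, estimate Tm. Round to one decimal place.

43.4°C

Length n = 54. G=16, T=9, C=14, A=15
G+C = 30, so %GC = 30/54 × 100 = 55.556%
Salt term: 16.6 × (-3) = -49.8
GC term: 0.41 × 55.556 = 22.778; length term: −600/54 = −11.111
Tm = 81.5 + (-49.8) + 22.778 − 11.111 = 43.367 → 43.4°C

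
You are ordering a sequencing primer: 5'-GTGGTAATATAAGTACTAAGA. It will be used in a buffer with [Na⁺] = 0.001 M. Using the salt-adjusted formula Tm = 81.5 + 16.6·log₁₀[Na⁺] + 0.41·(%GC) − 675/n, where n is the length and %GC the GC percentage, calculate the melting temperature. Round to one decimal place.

11.3°C

Length n = 21. T=6, A=9, C=1, G=5
G+C = 6, so %GC = 6/21 × 100 = 28.571%
Salt term: 16.6 × (-3) = -49.8
GC term: 0.41 × 28.571 = 11.714; length term: −675/21 = −32.143
Tm = 81.5 + (-49.8) + 11.714 − 32.143 = 11.271 → 11.3°C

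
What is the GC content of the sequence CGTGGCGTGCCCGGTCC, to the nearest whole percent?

82%

Scanning the sequence gives T=3, G=7, C=7, A=0.
G+C = 7 + 7 = 14 out of 17 bases
%GC = 14/17 × 100 = 82.35% ≈ 82%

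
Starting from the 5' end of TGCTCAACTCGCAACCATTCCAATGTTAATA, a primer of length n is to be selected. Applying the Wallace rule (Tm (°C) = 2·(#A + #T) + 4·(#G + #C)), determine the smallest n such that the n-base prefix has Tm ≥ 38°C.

First 11 bases: TGCTCAACTCG → Tm = 34°C (< 38°C)
First 12 bases: TGCTCAACTCGC → Tm = 38°C (≥ 38°C)
Each additional base adds 2°C (A/T) or 4°C (G/C), so Tm is non-decreasing in n; n = 12 is the first length to reach 38°C.

n = 12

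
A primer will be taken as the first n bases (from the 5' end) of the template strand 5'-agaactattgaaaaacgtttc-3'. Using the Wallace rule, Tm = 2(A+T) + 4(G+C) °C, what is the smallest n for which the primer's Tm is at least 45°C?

n = 18

First 17 bases: AGAACTATTGAAAAACG → Tm = 44°C (< 45°C)
First 18 bases: AGAACTATTGAAAAACGT → Tm = 46°C (≥ 45°C)
Since every base adds ≥2°C, Tm only increases with n, so the threshold is first crossed at n = 18.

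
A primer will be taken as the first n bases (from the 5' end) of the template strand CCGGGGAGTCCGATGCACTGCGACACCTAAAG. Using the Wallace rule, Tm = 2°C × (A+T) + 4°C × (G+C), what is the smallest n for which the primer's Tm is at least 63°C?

First 18 bases: CCGGGGAGTCCGATGCAC → Tm = 62°C (< 63°C)
First 19 bases: CCGGGGAGTCCGATGCACT → Tm = 64°C (≥ 63°C)
Each additional base adds 2°C (A/T) or 4°C (G/C), so Tm is non-decreasing in n; n = 19 is the first length to reach 63°C.

n = 19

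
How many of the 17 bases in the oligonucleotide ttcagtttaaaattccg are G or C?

Base counts: G=2, T=7, C=3, A=5
Total G or C: 2 + 3 = 5

5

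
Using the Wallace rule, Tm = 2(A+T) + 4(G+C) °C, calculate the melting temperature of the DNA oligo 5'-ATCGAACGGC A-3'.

Base counts: C=3, A=4, T=1, G=3
AT pairs contribute 5, GC pairs contribute 6.
Tm = 2×5 + 4×6 = 34°C

34°C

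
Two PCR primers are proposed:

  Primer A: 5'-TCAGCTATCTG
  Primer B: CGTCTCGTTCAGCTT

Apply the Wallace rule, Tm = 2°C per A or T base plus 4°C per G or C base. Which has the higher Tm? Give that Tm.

Primer B, 46°C

Primer A: A+T=6, G+C=5 → Tm = 2(6)+4(5) = 32°C
Primer B: A+T=7, G+C=8 → Tm = 2(7)+4(8) = 46°C
32°C vs 46°C → primer B is higher.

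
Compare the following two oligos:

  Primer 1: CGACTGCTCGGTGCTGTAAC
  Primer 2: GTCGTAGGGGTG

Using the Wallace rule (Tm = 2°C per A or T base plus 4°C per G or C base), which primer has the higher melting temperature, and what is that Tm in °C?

Primer 1: A+T=8, G+C=12 → Tm = 2(8)+4(12) = 64°C
Primer 2: A+T=4, G+C=8 → Tm = 2(4)+4(8) = 40°C
64°C vs 40°C → primer 1 is higher.

Primer 1, 64°C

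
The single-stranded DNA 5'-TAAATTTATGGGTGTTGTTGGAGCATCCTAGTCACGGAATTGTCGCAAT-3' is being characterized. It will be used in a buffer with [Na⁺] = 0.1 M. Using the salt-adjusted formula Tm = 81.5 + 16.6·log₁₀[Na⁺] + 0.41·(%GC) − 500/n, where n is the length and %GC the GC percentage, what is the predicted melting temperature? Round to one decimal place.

71.4°C

Length n = 49. G=13, A=12, C=7, T=17
G+C = 20, so %GC = 20/49 × 100 = 40.816%
Salt term: 16.6 × (-1) = -16.6
GC term: 0.41 × 40.816 = 16.735; length term: −500/49 = −10.204
Tm = 81.5 + (-16.6) + 16.735 − 10.204 = 71.431 → 71.4°C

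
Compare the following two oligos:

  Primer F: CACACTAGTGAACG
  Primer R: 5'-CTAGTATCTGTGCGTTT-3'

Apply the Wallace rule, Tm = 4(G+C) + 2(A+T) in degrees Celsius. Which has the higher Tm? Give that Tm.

Primer R, 48°C

Primer F: A+T=7, G+C=7 → Tm = 2(7)+4(7) = 42°C
Primer R: A+T=10, G+C=7 → Tm = 2(10)+4(7) = 48°C
42°C vs 48°C → primer R is higher.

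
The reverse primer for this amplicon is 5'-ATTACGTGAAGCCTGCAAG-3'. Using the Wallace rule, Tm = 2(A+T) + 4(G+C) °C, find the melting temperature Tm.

G=5, T=4, A=6, C=4
A+T = 10, G+C = 9
Tm = 4·9 + 2·10 = 36 + 20 = 56°C

56°C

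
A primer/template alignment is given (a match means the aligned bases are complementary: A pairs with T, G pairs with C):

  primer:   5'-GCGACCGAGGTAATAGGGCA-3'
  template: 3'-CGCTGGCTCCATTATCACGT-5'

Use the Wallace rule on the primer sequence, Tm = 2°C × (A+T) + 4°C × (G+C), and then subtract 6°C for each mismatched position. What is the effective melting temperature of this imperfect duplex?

Primer base counts: A=6, T=2, G=8, C=4 → A+T=8, G+C=12
Perfect-match Tm = 2(8) + 4(12) = 16 + 48 = 64°C
Mismatches (positions where the bases are not complementary): 1 (at position 17)
Effective Tm = 64 − 1×6 = 64 − 6 = 58°C

58°C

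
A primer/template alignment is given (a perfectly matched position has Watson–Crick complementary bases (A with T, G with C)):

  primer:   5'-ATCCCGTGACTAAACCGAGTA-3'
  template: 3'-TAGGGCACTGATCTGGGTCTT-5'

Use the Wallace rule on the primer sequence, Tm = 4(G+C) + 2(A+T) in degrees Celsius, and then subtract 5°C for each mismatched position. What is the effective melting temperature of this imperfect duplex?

47°C

Primer base counts: A=7, T=4, G=4, C=6 → A+T=11, G+C=10
Perfect-match Tm = 2(11) + 4(10) = 22 + 40 = 62°C
Mismatches (positions where the bases are not complementary): 3 (at positions 13, 17, 20)
Effective Tm = 62 − 3×5 = 62 − 15 = 47°C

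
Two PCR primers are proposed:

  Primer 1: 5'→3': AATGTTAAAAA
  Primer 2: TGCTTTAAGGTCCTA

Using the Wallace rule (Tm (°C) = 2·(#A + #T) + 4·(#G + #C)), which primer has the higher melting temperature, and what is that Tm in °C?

Primer 1: A+T=10, G+C=1 → Tm = 2(10)+4(1) = 24°C
Primer 2: A+T=9, G+C=6 → Tm = 2(9)+4(6) = 42°C
24°C vs 42°C → primer 2 is higher.

Primer 2, 42°C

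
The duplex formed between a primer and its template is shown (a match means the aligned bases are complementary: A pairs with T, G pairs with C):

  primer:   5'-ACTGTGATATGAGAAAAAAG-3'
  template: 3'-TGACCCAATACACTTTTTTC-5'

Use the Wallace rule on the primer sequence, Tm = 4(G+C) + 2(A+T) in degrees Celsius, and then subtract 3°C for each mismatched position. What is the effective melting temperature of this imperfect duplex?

Primer base counts: A=10, T=4, G=5, C=1 → A+T=14, G+C=6
Perfect-match Tm = 2(14) + 4(6) = 28 + 24 = 52°C
Mismatches (positions where the bases are not complementary): 3 (at positions 5, 7, 12)
Effective Tm = 52 − 3×3 = 52 − 9 = 43°C

43°C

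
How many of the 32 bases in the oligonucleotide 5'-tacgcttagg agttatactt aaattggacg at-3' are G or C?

Counting bases: C=4, G=7, A=10, T=11
Total G or C: 7 + 4 = 11

11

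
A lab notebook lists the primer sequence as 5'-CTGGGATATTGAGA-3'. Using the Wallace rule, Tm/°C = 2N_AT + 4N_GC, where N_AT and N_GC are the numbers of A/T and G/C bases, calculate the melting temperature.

Base counts: G=5, C=1, T=4, A=4
A+T = 8, G+C = 6
Tm = 4·6 + 2·8 = 24 + 16 = 40°C

40°C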